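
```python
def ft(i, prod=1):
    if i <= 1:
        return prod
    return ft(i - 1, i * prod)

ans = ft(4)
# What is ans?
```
Call trace:
ft(i=4, prod=1)
  ft(i=3, prod=4)
    ft(i=2, prod=12)
      ft(i=1, prod=24)
      -> return 24
    -> return 24
  -> return 24
-> return 24

Final answer: 24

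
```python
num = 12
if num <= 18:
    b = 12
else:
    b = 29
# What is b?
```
Trace:
  num=12
  num=12, b=12

Final answer: 12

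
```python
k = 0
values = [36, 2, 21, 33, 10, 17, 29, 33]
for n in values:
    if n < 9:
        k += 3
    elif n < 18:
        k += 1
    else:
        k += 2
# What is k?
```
Trace:
  k=0
  k=2, n=36
  k=5, n=2
  k=7, n=21
  k=9, n=33
  k=10, n=10
  k=11, n=17
  k=13, n=29
  k=15, n=33

Final answer: 15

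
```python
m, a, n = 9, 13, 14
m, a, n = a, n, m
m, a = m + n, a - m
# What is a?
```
Trace:
  m=9, a=13, n=14
  m=13, a=14, n=9
  m=22, a=1, n=9

Final answer: 1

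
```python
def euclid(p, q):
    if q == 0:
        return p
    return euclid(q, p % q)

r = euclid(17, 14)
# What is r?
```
Call trace:
euclid(p=17, q=14)
  euclid(p=14, q=3)
    euclid(p=3, q=2)
      euclid(p=2, q=1)
        euclid(p=1, q=0)
        -> return 1
      -> return 1
    -> return 1
  -> return 1
-> return 1

Final answer: 1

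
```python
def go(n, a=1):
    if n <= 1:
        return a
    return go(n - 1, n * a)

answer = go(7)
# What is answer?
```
Call trace:
go(n=7, a=1)
  go(n=6, a=7)
    go(n=5, a=42)
      go(n=4, a=210)
        go(n=3, a=840)
          go(n=2, a=2520)
            go(n=1, a=5040)
            -> return 5040
          -> return 5040
        -> return 5040
      -> return 5040
    -> return 5040
  -> return 5040
-> return 5040

Final answer: 5040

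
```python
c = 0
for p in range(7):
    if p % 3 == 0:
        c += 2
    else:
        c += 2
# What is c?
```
Trace:
  c=0
  c=2, p=0
  c=4, p=1
  c=6, p=2
  c=8, p=3
  c=10, p=4
  c=12, p=5
  c=14, p=6

Final answer: 14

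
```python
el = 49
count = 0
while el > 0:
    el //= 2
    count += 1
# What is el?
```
Trace:
  el=49
  el=49, count=0
  el=24, count=1
  el=12, count=2
  el=6, count=3
  el=3, count=4
  el=1, count=5
  el=0, count=6

Final answer: 0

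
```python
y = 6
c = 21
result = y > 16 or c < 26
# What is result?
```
Trace:
  y=6
  y=6, c=21
  y=6, c=21, result=True

Final answer: True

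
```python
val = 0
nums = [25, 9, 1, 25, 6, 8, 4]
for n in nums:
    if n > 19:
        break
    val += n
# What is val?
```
Trace:
  val=0
  val=0, n=25

Final answer: 0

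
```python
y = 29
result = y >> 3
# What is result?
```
Trace:
  y=29
  y=29, result=3

Final answer: 3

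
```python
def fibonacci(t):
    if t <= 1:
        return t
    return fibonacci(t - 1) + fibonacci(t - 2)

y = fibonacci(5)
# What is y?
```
Call trace (a repeated sub-call is expanded the first time; later identical calls just restate its return value):
fibonacci(t=5)
  fibonacci(t=4)
    fibonacci(t=3)
      fibonacci(t=2)
        fibonacci(t=1)
        -> return 1
        fibonacci(t=0)
        -> return 0
      -> return 1
      fibonacci(t=1)
      -> return 1
    -> return 2
    fibonacci(t=2) -> return 1  (same call as traced above)
  -> return 3
  fibonacci(t=3) -> return 2  (same call as traced above)
-> return 5

Final answer: 5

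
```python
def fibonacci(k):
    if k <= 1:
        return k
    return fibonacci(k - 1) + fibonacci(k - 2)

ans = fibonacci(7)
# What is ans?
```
Call trace (a repeated sub-call is expanded the first time; later identical calls just restate its return value):
fibonacci(k=7)
  fibonacci(k=6)
    fibonacci(k=5)
      fibonacci(k=4)
        fibonacci(k=3)
          fibonacci(k=2)
            fibonacci(k=1)
            -> return 1
            fibonacci(k=0)
            -> return 0
          -> return 1
          fibonacci(k=1)
          -> return 1
        -> return 2
        fibonacci(k=2) -> return 1  (same call as traced above)
      -> return 3
      fibonacci(k=3) -> return 2  (same call as traced above)
    -> return 5
    fibonacci(k=4) -> return 3  (same call as traced above)
  -> return 8
  fibonacci(k=5) -> return 5  (same call as traced above)
-> return 13

Final answer: 13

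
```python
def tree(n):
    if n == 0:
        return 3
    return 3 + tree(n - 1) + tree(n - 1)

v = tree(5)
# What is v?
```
Call trace (a repeated sub-call is expanded the first time; later identical calls just restate its return value):
tree(n=5)
  tree(n=4)
    tree(n=3)
      tree(n=2)
        tree(n=1)
          tree(n=0)
          -> return 3
          tree(n=0)
          -> return 3
        -> return 9
        tree(n=1) -> return 9  (same call as traced above)
      -> return 21
      tree(n=2) -> return 21  (same call as traced above)
    -> return 45
    tree(n=3) -> return 45  (same call as traced above)
  -> return 93
  tree(n=4) -> return 93  (same call as traced above)
-> return 189

Final answer: 189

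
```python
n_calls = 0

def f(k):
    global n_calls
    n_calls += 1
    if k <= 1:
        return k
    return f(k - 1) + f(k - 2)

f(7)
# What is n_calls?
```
Call trace (a repeated sub-call is expanded the first time; later identical calls just restate its return value):
f(k=7)
  f(k=6)
    f(k=5)
      f(k=4)
        f(k=3)
          f(k=2)
            f(k=1)
            -> return 1
            f(k=0)
            -> return 0
          -> return 1
          f(k=1)
          -> return 1
        -> return 2
        f(k=2) -> return 1  (same call as traced above)
      -> return 3
      f(k=3) -> return 2  (same call as traced above)
    -> return 5
    f(k=4) -> return 3  (same call as traced above)
  -> return 8
  f(k=5) -> return 5  (same call as traced above)
-> return 13

n_calls is incremented once per call, so count the calls in each subtree. Let C(k) = number of calls made by f(k).
C(0) = C(1) = 1 (base case, no recursion); C(k) = 1 + C(k - 1) + C(k - 2) otherwise.
C(2) = 1 + C(1) + C(0) = 1 + 1 + 1 = 3
C(3) = 1 + C(2) + C(1) = 1 + 3 + 1 = 5
C(4) = 1 + C(3) + C(2) = 1 + 5 + 3 = 9
C(5) = 1 + C(4) + C(3) = 1 + 9 + 5 = 15
C(6) = 1 + C(5) + C(4) = 1 + 15 + 9 = 25
C(7) = 1 + C(6) + C(5) = 1 + 25 + 15 = 41
n_calls = C(7) = 41

Final answer: 41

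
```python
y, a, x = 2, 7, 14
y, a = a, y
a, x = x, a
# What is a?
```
Trace:
  y=2, a=7, x=14
  y=7, a=2, x=14
  y=7, a=14, x=2

Final answer: 14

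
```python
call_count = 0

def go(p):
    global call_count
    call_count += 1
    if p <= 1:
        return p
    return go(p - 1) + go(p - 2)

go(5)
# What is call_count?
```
Call trace (a repeated sub-call is expanded the first time; later identical calls just restate its return value):
go(p=5)
  go(p=4)
    go(p=3)
      go(p=2)
        go(p=1)
        -> return 1
        go(p=0)
        -> return 0
      -> return 1
      go(p=1)
      -> return 1
    -> return 2
    go(p=2) -> return 1  (same call as traced above)
  -> return 3
  go(p=3) -> return 2  (same call as traced above)
-> return 5

call_count is incremented once per call, so count the calls in each subtree. Let C(p) = number of calls made by go(p).
C(0) = C(1) = 1 (base case, no recursion); C(p) = 1 + C(p - 1) + C(p - 2) otherwise.
C(2) = 1 + C(1) + C(0) = 1 + 1 + 1 = 3
C(3) = 1 + C(2) + C(1) = 1 + 3 + 1 = 5
C(4) = 1 + C(3) + C(2) = 1 + 5 + 3 = 9
C(5) = 1 + C(4) + C(3) = 1 + 9 + 5 = 15
call_count = C(5) = 15

Final answer: 15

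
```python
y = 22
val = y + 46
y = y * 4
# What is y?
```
Trace:
  y=22
  y=22, val=68
  y=88, val=68

Final answer: 88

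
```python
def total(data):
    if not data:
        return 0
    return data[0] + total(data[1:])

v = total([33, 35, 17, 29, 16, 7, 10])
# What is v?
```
Call trace:
total(data=[33, 35, 17, 29, 16, 7, 10])
  total(data=[35, 17, 29, 16, 7, 10])
    total(data=[17, 29, 16, 7, 10])
      total(data=[29, 16, 7, 10])
        total(data=[16, 7, 10])
          total(data=[7, 10])
            total(data=[10])
              total(data=[])
              -> return 0
            -> return 10
          -> return 17
        -> return 33
      -> return 62
    -> return 79
  -> return 114
-> return 147

Final answer: 147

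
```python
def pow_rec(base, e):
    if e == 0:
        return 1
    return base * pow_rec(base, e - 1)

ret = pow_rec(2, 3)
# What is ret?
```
Call trace:
pow_rec(base=2, e=3)
  pow_rec(base=2, e=2)
    pow_rec(base=2, e=1)
      pow_rec(base=2, e=0)
      -> return 1
    -> return 2
  -> return 4
-> return 8

Final answer: 8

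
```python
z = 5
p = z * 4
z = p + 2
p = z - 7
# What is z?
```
Trace:
  z=5
  z=5, p=20
  z=22, p=20
  z=22, p=15

Final answer: 22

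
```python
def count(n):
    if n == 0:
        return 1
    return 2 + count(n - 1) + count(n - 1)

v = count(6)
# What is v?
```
Call trace (a repeated sub-call is expanded the first time; later identical calls just restate its return value):
count(n=6)
  count(n=5)
    count(n=4)
      count(n=3)
        count(n=2)
          count(n=1)
            count(n=0)
            -> return 1
            count(n=0)
            -> return 1
          -> return 4
          count(n=1) -> return 4  (same call as traced above)
        -> return 10
        count(n=2) -> return 10  (same call as traced above)
      -> return 22
      count(n=3) -> return 22  (same call as traced above)
    -> return 46
    count(n=4) -> return 46  (same call as traced above)
  -> return 94
  count(n=5) -> return 94  (same call as traced above)
-> return 190

Final answer: 190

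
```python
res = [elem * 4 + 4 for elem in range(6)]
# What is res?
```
Trace:
  elem=0
  elem=1
  elem=2
  elem=3
  elem=4
  elem=5
  res=[4, 8, 12, 16, 20, 24]

Final answer: [4, 8, 12, 16, 20, 24]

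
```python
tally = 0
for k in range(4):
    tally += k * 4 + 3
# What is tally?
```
Trace:
  tally=0
  tally=3, k=0
  tally=10, k=1
  tally=21, k=2
  tally=36, k=3

Final answer: 36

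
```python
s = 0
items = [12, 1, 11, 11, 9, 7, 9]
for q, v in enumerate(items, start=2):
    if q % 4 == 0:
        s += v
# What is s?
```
Trace:
  s=0
  s=0, q=2, v=12
  s=0, q=3, v=1
  s=11, q=4, v=11
  s=11, q=5, v=11
  s=11, q=6, v=9
  s=11, q=7, v=7
  s=20, q=8, v=9

Final answer: 20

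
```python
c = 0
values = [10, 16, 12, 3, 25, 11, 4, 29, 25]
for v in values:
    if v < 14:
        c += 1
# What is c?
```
Trace:
  c=0
  c=1, v=10
  c=1, v=16
  c=2, v=12
  c=3, v=3
  c=3, v=25
  c=4, v=11
  c=5, v=4
  c=5, v=29
  c=5, v=25

Final answer: 5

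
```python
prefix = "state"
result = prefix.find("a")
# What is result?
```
Trace:
  prefix='state'
  prefix='state', result=2

Final answer: 2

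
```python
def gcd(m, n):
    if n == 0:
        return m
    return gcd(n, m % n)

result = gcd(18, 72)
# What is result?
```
Call trace:
gcd(m=18, n=72)
  gcd(m=72, n=18)
    gcd(m=18, n=0)
    -> return 18
  -> return 18
-> return 18

Final answer: 18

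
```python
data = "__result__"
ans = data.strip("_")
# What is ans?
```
Trace:
  data='__result__'
  data='__result__', ans='result'

Final answer: 'result'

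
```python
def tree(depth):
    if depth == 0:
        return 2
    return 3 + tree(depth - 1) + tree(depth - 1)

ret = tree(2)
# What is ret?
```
Call trace (a repeated sub-call is expanded the first time; later identical calls just restate its return value):
tree(depth=2)
  tree(depth=1)
    tree(depth=0)
    -> return 2
    tree(depth=0)
    -> return 2
  -> return 7
  tree(depth=1) -> return 7  (same call as traced above)
-> return 17

Final answer: 17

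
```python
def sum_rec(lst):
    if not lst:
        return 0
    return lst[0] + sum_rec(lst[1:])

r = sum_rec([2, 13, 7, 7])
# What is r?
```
Call trace:
sum_rec(lst=[2, 13, 7, 7])
  sum_rec(lst=[13, 7, 7])
    sum_rec(lst=[7, 7])
      sum_rec(lst=[7])
        sum_rec(lst=[])
        -> return 0
      -> return 7
    -> return 14
  -> return 27
-> return 29

Final answer: 29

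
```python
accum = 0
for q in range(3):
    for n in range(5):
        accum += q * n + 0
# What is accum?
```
Trace:
  accum=0
  accum=0, q=0, n=0
  accum=0, q=0, n=1
  accum=0, q=0, n=2
  accum=0, q=0, n=3
  accum=0, q=0, n=4
  accum=0, q=1, n=0
  accum=1, q=1, n=1
  accum=3, q=1, n=2
  accum=6, q=1, n=3
  accum=10, q=1, n=4
  accum=10, q=2, n=0
  accum=12, q=2, n=1
  accum=16, q=2, n=2
  accum=22, q=2, n=3
  accum=30, q=2, n=4

Final answer: 30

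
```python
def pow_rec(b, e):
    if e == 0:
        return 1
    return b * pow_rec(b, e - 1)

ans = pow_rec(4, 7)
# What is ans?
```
Call trace:
pow_rec(b=4, e=7)
  pow_rec(b=4, e=6)
    pow_rec(b=4, e=5)
      pow_rec(b=4, e=4)
        pow_rec(b=4, e=3)
          pow_rec(b=4, e=2)
            pow_rec(b=4, e=1)
              pow_rec(b=4, e=0)
              -> return 1
            -> return 4
          -> return 16
        -> return 64
      -> return 256
    -> return 1024
  -> return 4096
-> return 16384

Final answer: 16384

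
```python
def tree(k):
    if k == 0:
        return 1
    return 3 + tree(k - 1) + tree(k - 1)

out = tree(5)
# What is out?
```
Call trace (a repeated sub-call is expanded the first time; later identical calls just restate its return value):
tree(k=5)
  tree(k=4)
    tree(k=3)
      tree(k=2)
        tree(k=1)
          tree(k=0)
          -> return 1
          tree(k=0)
          -> return 1
        -> return 5
        tree(k=1) -> return 5  (same call as traced above)
      -> return 13
      tree(k=2) -> return 13  (same call as traced above)
    -> return 29
    tree(k=3) -> return 29  (same call as traced above)
  -> return 61
  tree(k=4) -> return 61  (same call as traced above)
-> return 125

Final answer: 125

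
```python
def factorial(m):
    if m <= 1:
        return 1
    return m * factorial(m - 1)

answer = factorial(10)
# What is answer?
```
Call trace:
factorial(m=10)
  factorial(m=9)
    factorial(m=8)
      factorial(m=7)
        factorial(m=6)
          factorial(m=5)
            factorial(m=4)
              factorial(m=3)
                factorial(m=2)
                  factorial(m=1)
                  -> return 1
                -> return 2
              -> return 6
            -> return 24
          -> return 120
        -> return 720
      -> return 5040
    -> return 40320
  -> return 362880
-> return 3628800

Final answer: 3628800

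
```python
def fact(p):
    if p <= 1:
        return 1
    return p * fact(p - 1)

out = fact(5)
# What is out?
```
Call trace:
fact(p=5)
  fact(p=4)
    fact(p=3)
      fact(p=2)
        fact(p=1)
        -> return 1
      -> return 2
    -> return 6
  -> return 24
-> return 120

Final answer: 120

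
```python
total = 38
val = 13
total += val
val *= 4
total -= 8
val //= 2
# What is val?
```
Trace:
  total=38
  total=38, val=13
  total=51, val=13
  total=51, val=52
  total=43, val=52
  total=43, val=26

Final answer: 26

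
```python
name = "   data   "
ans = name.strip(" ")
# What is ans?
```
Trace:
  name='   data   '
  name='   data   ', ans='data'

Final answer: 'data'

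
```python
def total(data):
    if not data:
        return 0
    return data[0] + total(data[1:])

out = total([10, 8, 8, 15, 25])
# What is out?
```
Call trace:
total(data=[10, 8, 8, 15, 25])
  total(data=[8, 8, 15, 25])
    total(data=[8, 15, 25])
      total(data=[15, 25])
        total(data=[25])
          total(data=[])
          -> return 0
        -> return 25
      -> return 40
    -> return 48
  -> return 56
-> return 66

Final answer: 66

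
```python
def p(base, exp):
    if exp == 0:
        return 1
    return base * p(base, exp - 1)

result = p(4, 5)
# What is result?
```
Call trace:
p(base=4, exp=5)
  p(base=4, exp=4)
    p(base=4, exp=3)
      p(base=4, exp=2)
        p(base=4, exp=1)
          p(base=4, exp=0)
          -> return 1
        -> return 4
      -> return 16
    -> return 64
  -> return 256
-> return 1024

Final answer: 1024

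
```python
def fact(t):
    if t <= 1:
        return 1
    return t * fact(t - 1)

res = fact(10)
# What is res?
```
Call trace:
fact(t=10)
  fact(t=9)
    fact(t=8)
      fact(t=7)
        fact(t=6)
          fact(t=5)
            fact(t=4)
              fact(t=3)
                fact(t=2)
                  fact(t=1)
                  -> return 1
                -> return 2
              -> return 6
            -> return 24
          -> return 120
        -> return 720
      -> return 5040
    -> return 40320
  -> return 362880
-> return 3628800

Final answer: 3628800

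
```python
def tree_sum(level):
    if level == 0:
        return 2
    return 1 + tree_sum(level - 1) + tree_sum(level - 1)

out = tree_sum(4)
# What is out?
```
Call trace (a repeated sub-call is expanded the first time; later identical calls just restate its return value):
tree_sum(level=4)
  tree_sum(level=3)
    tree_sum(level=2)
      tree_sum(level=1)
        tree_sum(level=0)
        -> return 2
        tree_sum(level=0)
        -> return 2
      -> return 5
      tree_sum(level=1) -> return 5  (same call as traced above)
    -> return 11
    tree_sum(level=2) -> return 11  (same call as traced above)
  -> return 23
  tree_sum(level=3) -> return 23  (same call as traced above)
-> return 47

Final answer: 47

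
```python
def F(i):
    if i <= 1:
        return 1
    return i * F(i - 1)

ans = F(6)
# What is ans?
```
Call trace:
F(i=6)
  F(i=5)
    F(i=4)
      F(i=3)
        F(i=2)
          F(i=1)
          -> return 1
        -> return 2
      -> return 6
    -> return 24
  -> return 120
-> return 720

Final answer: 720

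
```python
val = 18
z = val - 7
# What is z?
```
Trace:
  val=18
  val=18, z=11

Final answer: 11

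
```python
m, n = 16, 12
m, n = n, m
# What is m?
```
Trace:
  m=16, n=12
  m=12, n=16

Final answer: 12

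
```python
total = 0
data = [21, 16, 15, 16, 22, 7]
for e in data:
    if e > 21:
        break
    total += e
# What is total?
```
Trace:
  total=0
  total=21, e=21
  total=37, e=16
  total=52, e=15
  total=68, e=16
  total=68, e=22

Final answer: 68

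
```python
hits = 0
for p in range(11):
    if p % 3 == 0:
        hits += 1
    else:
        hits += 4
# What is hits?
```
Trace:
  hits=0
  hits=1, p=0
  hits=5, p=1
  hits=9, p=2
  hits=10, p=3
  hits=14, p=4
  hits=18, p=5
  hits=19, p=6
  hits=23, p=7
  hits=27, p=8
  hits=28, p=9
  hits=32, p=10

Final answer: 32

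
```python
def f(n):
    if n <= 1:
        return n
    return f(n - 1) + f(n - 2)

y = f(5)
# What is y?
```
Call trace (a repeated sub-call is expanded the first time; later identical calls just restate its return value):
f(n=5)
  f(n=4)
    f(n=3)
      f(n=2)
        f(n=1)
        -> return 1
        f(n=0)
        -> return 0
      -> return 1
      f(n=1)
      -> return 1
    -> return 2
    f(n=2) -> return 1  (same call as traced above)
  -> return 3
  f(n=3) -> return 2  (same call as traced above)
-> return 5

Final answer: 5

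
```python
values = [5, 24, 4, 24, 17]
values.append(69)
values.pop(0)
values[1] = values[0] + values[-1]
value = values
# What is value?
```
Trace:
  values=[5, 24, 4, 24, 17]
  values=[5, 24, 4, 24, 17, 69]
  values=[24, 4, 24, 17, 69]
  values=[24, 93, 24, 17, 69]
  values=[24, 93, 24, 17, 69], value=[24, 93, 24, 17, 69]

Final answer: [24, 93, 24, 17, 69]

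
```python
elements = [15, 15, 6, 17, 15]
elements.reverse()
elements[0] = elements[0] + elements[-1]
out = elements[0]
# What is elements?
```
Trace:
  elements=[15, 15, 6, 17, 15]
  elements=[15, 17, 6, 15, 15]
  elements=[30, 17, 6, 15, 15]
  elements=[30, 17, 6, 15, 15], out=30

Final answer: [30, 17, 6, 15, 15]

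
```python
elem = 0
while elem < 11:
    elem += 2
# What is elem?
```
Trace:
  elem=0
  elem=2
  elem=4
  elem=6
  elem=8
  elem=10
  elem=12

Final answer: 12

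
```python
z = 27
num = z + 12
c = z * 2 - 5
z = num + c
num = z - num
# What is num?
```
Trace:
  z=27
  z=27, num=39
  z=27, num=39, c=49
  z=88, num=39, c=49
  z=88, num=49, c=49

Final answer: 49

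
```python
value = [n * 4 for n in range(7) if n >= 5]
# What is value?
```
Trace:
  n=0
  n=1
  n=2
  n=3
  n=4
  n=5
  n=6
  value=[20, 24]

Final answer: [20, 24]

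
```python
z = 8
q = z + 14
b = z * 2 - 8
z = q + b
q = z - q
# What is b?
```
Trace:
  z=8
  z=8, q=22
  z=8, q=22, b=8
  z=30, q=22, b=8
  z=30, q=8, b=8

Final answer: 8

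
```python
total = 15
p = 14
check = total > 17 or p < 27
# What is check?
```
Trace:
  total=15
  total=15, p=14
  total=15, p=14, check=True

Final answer: True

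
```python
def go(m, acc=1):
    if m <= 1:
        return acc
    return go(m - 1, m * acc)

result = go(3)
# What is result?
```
Call trace:
go(m=3, acc=1)
  go(m=2, acc=3)
    go(m=1, acc=6)
    -> return 6
  -> return 6
-> return 6

Final answer: 6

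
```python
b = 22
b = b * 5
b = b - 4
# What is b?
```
Trace:
  b=22
  b=110
  b=106

Final answer: 106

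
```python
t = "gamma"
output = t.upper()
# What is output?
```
Trace:
  t='gamma'
  t='gamma', output='GAMMA'

Final answer: 'GAMMA'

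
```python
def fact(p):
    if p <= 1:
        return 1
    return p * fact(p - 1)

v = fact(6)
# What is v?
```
Call trace:
fact(p=6)
  fact(p=5)
    fact(p=4)
      fact(p=3)
        fact(p=2)
          fact(p=1)
          -> return 1
        -> return 2
      -> return 6
    -> return 24
  -> return 120
-> return 720

Final answer: 720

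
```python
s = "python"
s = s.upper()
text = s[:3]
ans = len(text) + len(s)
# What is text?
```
Trace:
  s='python'
  s='PYTHON'
  s='PYTHON', text='PYT'
  s='PYTHON', text='PYT', ans=9

Final answer: 'PYT'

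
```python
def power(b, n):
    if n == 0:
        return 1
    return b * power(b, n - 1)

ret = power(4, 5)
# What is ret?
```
Call trace:
power(b=4, n=5)
  power(b=4, n=4)
    power(b=4, n=3)
      power(b=4, n=2)
        power(b=4, n=1)
          power(b=4, n=0)
          -> return 1
        -> return 4
      -> return 16
    -> return 64
  -> return 256
-> return 1024

Final answer: 1024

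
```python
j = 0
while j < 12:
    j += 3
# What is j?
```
Trace:
  j=0
  j=3
  j=6
  j=9
  j=12

Final answer: 12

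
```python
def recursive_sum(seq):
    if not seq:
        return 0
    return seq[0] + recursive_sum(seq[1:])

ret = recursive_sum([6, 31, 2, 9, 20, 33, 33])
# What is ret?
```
Call trace:
recursive_sum(seq=[6, 31, 2, 9, 20, 33, 33])
  recursive_sum(seq=[31, 2, 9, 20, 33, 33])
    recursive_sum(seq=[2, 9, 20, 33, 33])
      recursive_sum(seq=[9, 20, 33, 33])
        recursive_sum(seq=[20, 33, 33])
          recursive_sum(seq=[33, 33])
            recursive_sum(seq=[33])
              recursive_sum(seq=[])
              -> return 0
            -> return 33
          -> return 66
        -> return 86
      -> return 95
    -> return 97
  -> return 128
-> return 134

Final answer: 134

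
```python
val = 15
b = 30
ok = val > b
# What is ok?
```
Trace:
  val=15
  val=15, b=30
  val=15, b=30, ok=False

Final answer: False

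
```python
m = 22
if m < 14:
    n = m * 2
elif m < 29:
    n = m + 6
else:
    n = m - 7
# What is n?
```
Trace:
  m=22
  m=22, n=28

Final answer: 28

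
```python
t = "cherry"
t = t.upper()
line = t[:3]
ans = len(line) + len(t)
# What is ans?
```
Trace:
  t='cherry'
  t='CHERRY'
  t='CHERRY', line='CHE'
  t='CHERRY', line='CHE', ans=9

Final answer: 9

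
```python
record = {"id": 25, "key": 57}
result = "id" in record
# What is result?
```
Trace:
  record={'id': 25, 'key': 57}
  record={'id': 25, 'key': 57}, result=True

Final answer: True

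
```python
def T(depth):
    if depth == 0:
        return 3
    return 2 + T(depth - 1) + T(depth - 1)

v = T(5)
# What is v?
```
Call trace (a repeated sub-call is expanded the first time; later identical calls just restate its return value):
T(depth=5)
  T(depth=4)
    T(depth=3)
      T(depth=2)
        T(depth=1)
          T(depth=0)
          -> return 3
          T(depth=0)
          -> return 3
        -> return 8
        T(depth=1) -> return 8  (same call as traced above)
      -> return 18
      T(depth=2) -> return 18  (same call as traced above)
    -> return 38
    T(depth=3) -> return 38  (same call as traced above)
  -> return 78
  T(depth=4) -> return 78  (same call as traced above)
-> return 158

Final answer: 158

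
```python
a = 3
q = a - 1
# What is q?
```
Trace:
  a=3
  a=3, q=2

Final answer: 2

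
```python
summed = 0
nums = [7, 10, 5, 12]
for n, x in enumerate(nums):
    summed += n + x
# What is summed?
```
Trace:
  summed=0
  summed=7, n=0, x=7
  summed=18, n=1, x=10
  summed=25, n=2, x=5
  summed=40, n=3, x=12

Final answer: 40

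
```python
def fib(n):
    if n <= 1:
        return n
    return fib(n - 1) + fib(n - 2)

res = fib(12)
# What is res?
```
Call trace (a repeated sub-call is expanded the first time; later identical calls just restate its return value):
fib(n=12)
  fib(n=11)
    fib(n=10)
      fib(n=9)
        fib(n=8)
          fib(n=7)
            fib(n=6)
              fib(n=5)
                fib(n=4)
                  fib(n=3)
                    fib(n=2)
                      fib(n=1)
                      -> return 1
                      fib(n=0)
                      -> return 0
                    -> return 1
                    fib(n=1)
                    -> return 1
                  -> return 2
                  fib(n=2) -> return 1  (same call as traced above)
                -> return 3
                fib(n=3) -> return 2  (same call as traced above)
              -> return 5
              fib(n=4) -> return 3  (same call as traced above)
            -> return 8
            fib(n=5) -> return 5  (same call as traced above)
          -> return 13
          fib(n=6) -> return 8  (same call as traced above)
        -> return 21
        fib(n=7) -> return 13  (same call as traced above)
      -> return 34
      fib(n=8) -> return 21  (same call as traced above)
    -> return 55
    fib(n=9) -> return 34  (same call as traced above)
  -> return 89
  fib(n=10) -> return 55  (same call as traced above)
-> return 144

Final answer: 144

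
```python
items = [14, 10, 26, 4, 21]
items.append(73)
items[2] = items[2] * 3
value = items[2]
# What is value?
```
Trace:
  items=[14, 10, 26, 4, 21]
  items=[14, 10, 26, 4, 21, 73]
  items=[14, 10, 78, 4, 21, 73]
  items=[14, 10, 78, 4, 21, 73], value=78

Final answer: 78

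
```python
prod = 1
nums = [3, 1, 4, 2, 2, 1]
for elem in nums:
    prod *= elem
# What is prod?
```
Trace:
  prod=1
  prod=3, elem=3
  prod=3, elem=1
  prod=12, elem=4
  prod=24, elem=2
  prod=48, elem=2
  prod=48, elem=1

Final answer: 48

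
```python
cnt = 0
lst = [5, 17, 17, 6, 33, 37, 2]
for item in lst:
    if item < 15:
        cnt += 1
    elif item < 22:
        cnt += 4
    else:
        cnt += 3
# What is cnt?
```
Trace:
  cnt=0
  cnt=1, item=5
  cnt=5, item=17
  cnt=9, item=17
  cnt=10, item=6
  cnt=13, item=33
  cnt=16, item=37
  cnt=17, item=2

Final answer: 17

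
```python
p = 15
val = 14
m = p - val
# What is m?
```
Trace:
  p=15
  p=15, val=14
  p=15, val=14, m=1

Final answer: 1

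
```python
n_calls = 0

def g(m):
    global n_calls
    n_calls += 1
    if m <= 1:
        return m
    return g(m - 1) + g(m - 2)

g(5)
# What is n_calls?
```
Call trace (a repeated sub-call is expanded the first time; later identical calls just restate its return value):
g(m=5)
  g(m=4)
    g(m=3)
      g(m=2)
        g(m=1)
        -> return 1
        g(m=0)
        -> return 0
      -> return 1
      g(m=1)
      -> return 1
    -> return 2
    g(m=2) -> return 1  (same call as traced above)
  -> return 3
  g(m=3) -> return 2  (same call as traced above)
-> return 5

n_calls is incremented once per call, so count the calls in each subtree. Let C(m) = number of calls made by g(m).
C(0) = C(1) = 1 (base case, no recursion); C(m) = 1 + C(m - 1) + C(m - 2) otherwise.
C(2) = 1 + C(1) + C(0) = 1 + 1 + 1 = 3
C(3) = 1 + C(2) + C(1) = 1 + 3 + 1 = 5
C(4) = 1 + C(3) + C(2) = 1 + 5 + 3 = 9
C(5) = 1 + C(4) + C(3) = 1 + 9 + 5 = 15
n_calls = C(5) = 15

Final answer: 15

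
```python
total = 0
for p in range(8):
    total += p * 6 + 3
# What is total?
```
Trace:
  total=0
  total=3, p=0
  total=12, p=1
  total=27, p=2
  total=48, p=3
  total=75, p=4
  total=108, p=5
  total=147, p=6
  total=192, p=7

Final answer: 192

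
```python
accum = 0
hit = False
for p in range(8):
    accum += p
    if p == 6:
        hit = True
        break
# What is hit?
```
Trace:
  accum=0
  accum=0, hit=False
  accum=0, hit=False, p=0
  accum=1, hit=False, p=1
  accum=3, hit=False, p=2
  accum=6, hit=False, p=3
  accum=10, hit=False, p=4
  accum=15, hit=False, p=5
  accum=21, hit=True, p=6

Final answer: True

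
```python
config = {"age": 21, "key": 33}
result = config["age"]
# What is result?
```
Trace:
  config={'age': 21, 'key': 33}
  config={'age': 21, 'key': 33}, result=21

Final answer: 21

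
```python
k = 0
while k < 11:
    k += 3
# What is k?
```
Trace:
  k=0
  k=3
  k=6
  k=9
  k=12

Final answer: 12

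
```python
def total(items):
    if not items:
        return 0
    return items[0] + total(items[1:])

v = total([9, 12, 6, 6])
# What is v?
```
Call trace:
total(items=[9, 12, 6, 6])
  total(items=[12, 6, 6])
    total(items=[6, 6])
      total(items=[6])
        total(items=[])
        -> return 0
      -> return 6
    -> return 12
  -> return 24
-> return 33

Final answer: 33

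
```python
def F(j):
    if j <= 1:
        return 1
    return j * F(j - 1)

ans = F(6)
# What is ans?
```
Call trace:
F(j=6)
  F(j=5)
    F(j=4)
      F(j=3)
        F(j=2)
          F(j=1)
          -> return 1
        -> return 2
      -> return 6
    -> return 24
  -> return 120
-> return 720

Final answer: 720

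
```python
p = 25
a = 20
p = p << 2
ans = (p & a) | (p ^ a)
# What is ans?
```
Trace:
  p=25
  p=25, a=20
  p=100, a=20
  p=100, a=20, ans=116

Final answer: 116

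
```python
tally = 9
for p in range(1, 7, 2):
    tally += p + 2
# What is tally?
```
Trace:
  tally=9
  tally=12, p=1
  tally=17, p=3
  tally=24, p=5

Final answer: 24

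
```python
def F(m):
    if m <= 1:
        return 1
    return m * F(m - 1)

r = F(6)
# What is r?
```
Call trace:
F(m=6)
  F(m=5)
    F(m=4)
      F(m=3)
        F(m=2)
          F(m=1)
          -> return 1
        -> return 2
      -> return 6
    -> return 24
  -> return 120
-> return 720

Final answer: 720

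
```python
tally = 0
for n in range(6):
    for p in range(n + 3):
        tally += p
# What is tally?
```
Trace:
  tally=0
  tally=0, n=0, p=0
  tally=1, n=0, p=1
  tally=3, n=0, p=2
  tally=3, n=1, p=0
  tally=4, n=1, p=1
  tally=6, n=1, p=2
  tally=9, n=1, p=3
  tally=9, n=2, p=0
  tally=10, n=2, p=1
  tally=12, n=2, p=2
  tally=15, n=2, p=3
  tally=19, n=2, p=4
  tally=19, n=3, p=0
  tally=20, n=3, p=1
  tally=22, n=3, p=2
  tally=25, n=3, p=3
  tally=29, n=3, p=4
  tally=34, n=3, p=5
  tally=34, n=4, p=0
  tally=35, n=4, p=1
  tally=37, n=4, p=2
  tally=40, n=4, p=3
  tally=44, n=4, p=4
  tally=49, n=4, p=5
  tally=55, n=4, p=6
  tally=55, n=5, p=0
  tally=56, n=5, p=1
  tally=58, n=5, p=2
  tally=61, n=5, p=3
  tally=65, n=5, p=4
  tally=70, n=5, p=5
  tally=76, n=5, p=6
  tally=83, n=5, p=7

Final answer: 83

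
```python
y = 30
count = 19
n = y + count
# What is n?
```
Trace:
  y=30
  y=30, count=19
  y=30, count=19, n=49

Final answer: 49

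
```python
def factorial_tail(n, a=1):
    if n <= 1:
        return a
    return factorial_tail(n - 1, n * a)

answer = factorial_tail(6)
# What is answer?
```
Call trace:
factorial_tail(n=6, a=1)
  factorial_tail(n=5, a=6)
    factorial_tail(n=4, a=30)
      factorial_tail(n=3, a=120)
        factorial_tail(n=2, a=360)
          factorial_tail(n=1, a=720)
          -> return 720
        -> return 720
      -> return 720
    -> return 720
  -> return 720
-> return 720

Final answer: 720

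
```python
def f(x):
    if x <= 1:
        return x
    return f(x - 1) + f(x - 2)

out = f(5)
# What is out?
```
Call trace (a repeated sub-call is expanded the first time; later identical calls just restate its return value):
f(x=5)
  f(x=4)
    f(x=3)
      f(x=2)
        f(x=1)
        -> return 1
        f(x=0)
        -> return 0
      -> return 1
      f(x=1)
      -> return 1
    -> return 2
    f(x=2) -> return 1  (same call as traced above)
  -> return 3
  f(x=3) -> return 2  (same call as traced above)
-> return 5

Final answer: 5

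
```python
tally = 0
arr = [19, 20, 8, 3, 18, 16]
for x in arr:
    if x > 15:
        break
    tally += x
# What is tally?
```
Trace:
  tally=0
  tally=0, x=19

Final answer: 0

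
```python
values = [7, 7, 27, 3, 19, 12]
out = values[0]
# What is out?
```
Trace:
  values=[7, 7, 27, 3, 19, 12]
  values=[7, 7, 27, 3, 19, 12], out=7

Final answer: 7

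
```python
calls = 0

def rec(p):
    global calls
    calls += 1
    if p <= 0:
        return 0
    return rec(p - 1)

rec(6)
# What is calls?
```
Call trace:
rec(p=6)
  rec(p=5)
    rec(p=4)
      rec(p=3)
        rec(p=2)
          rec(p=1)
            rec(p=0)
            -> return 0
          -> return 0
        -> return 0
      -> return 0
    -> return 0
  -> return 0
-> return 0

calls is incremented once per call. rec is entered once for each p = 6, 5, 4, 3, 2, 1, 0 (the p <= 0 call returns without recursing), i.e. 6 + 1 calls.
calls = 7

Final answer: 7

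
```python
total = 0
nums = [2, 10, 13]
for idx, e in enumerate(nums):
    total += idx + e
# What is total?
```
Trace:
  total=0
  total=2, idx=0, e=2
  total=13, idx=1, e=10
  total=28, idx=2, e=13

Final answer: 28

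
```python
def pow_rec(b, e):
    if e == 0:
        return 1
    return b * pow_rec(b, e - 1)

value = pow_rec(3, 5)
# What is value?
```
Call trace:
pow_rec(b=3, e=5)
  pow_rec(b=3, e=4)
    pow_rec(b=3, e=3)
      pow_rec(b=3, e=2)
        pow_rec(b=3, e=1)
          pow_rec(b=3, e=0)
          -> return 1
        -> return 3
      -> return 9
    -> return 27
  -> return 81
-> return 243

Final answer: 243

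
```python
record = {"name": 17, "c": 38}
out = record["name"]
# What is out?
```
Trace:
  record={'name': 17, 'c': 38}
  record={'name': 17, 'c': 38}, out=17

Final answer: 17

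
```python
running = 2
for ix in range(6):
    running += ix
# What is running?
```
Trace:
  running=2
  running=2, ix=0
  running=3, ix=1
  running=5, ix=2
  running=8, ix=3
  running=12, ix=4
  running=17, ix=5

Final answer: 17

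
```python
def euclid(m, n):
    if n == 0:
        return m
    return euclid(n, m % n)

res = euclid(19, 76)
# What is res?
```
Call trace:
euclid(m=19, n=76)
  euclid(m=76, n=19)
    euclid(m=19, n=0)
    -> return 19
  -> return 19
-> return 19

Final answer: 19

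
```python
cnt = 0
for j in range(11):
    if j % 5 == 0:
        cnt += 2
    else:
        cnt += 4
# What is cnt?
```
Trace:
  cnt=0
  cnt=2, j=0
  cnt=6, j=1
  cnt=10, j=2
  cnt=14, j=3
  cnt=18, j=4
  cnt=20, j=5
  cnt=24, j=6
  cnt=28, j=7
  cnt=32, j=8
  cnt=36, j=9
  cnt=38, j=10

Final answer: 38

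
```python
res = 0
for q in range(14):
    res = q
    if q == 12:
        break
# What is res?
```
Trace:
  res=0
  res=0, q=0
  res=1, q=1
  res=2, q=2
  res=3, q=3
  res=4, q=4
  res=5, q=5
  res=6, q=6
  res=7, q=7
  res=8, q=8
  res=9, q=9
  res=10, q=10
  res=11, q=11
  res=12, q=12

Final answer: 12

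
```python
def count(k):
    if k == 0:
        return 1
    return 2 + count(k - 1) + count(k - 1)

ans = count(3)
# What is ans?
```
Call trace (a repeated sub-call is expanded the first time; later identical calls just restate its return value):
count(k=3)
  count(k=2)
    count(k=1)
      count(k=0)
      -> return 1
      count(k=0)
      -> return 1
    -> return 4
    count(k=1) -> return 4  (same call as traced above)
  -> return 10
  count(k=2) -> return 10  (same call as traced above)
-> return 22

Final answer: 22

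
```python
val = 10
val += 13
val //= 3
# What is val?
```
Trace:
  val=10
  val=23
  val=7

Final answer: 7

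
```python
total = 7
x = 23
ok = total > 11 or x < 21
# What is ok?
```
Trace:
  total=7
  total=7, x=23
  total=7, x=23, ok=False

Final answer: False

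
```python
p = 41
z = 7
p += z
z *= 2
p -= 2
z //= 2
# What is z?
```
Trace:
  p=41
  p=41, z=7
  p=48, z=7
  p=48, z=14
  p=46, z=14
  p=46, z=7

Final answer: 7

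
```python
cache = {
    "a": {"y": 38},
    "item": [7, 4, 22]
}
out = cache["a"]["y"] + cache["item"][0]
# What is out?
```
Trace:
  cache={'a': {'y': 38}, 'item': [7, 4, 22]}
  cache={'a': {'y': 38}, 'item': [7, 4, 22]}, out=45

Final answer: 45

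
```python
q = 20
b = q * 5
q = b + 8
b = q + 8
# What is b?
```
Trace:
  q=20
  q=20, b=100
  q=108, b=100
  q=108, b=116

Final answer: 116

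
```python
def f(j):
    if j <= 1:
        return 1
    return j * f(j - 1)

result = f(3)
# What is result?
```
Call trace:
f(j=3)
  f(j=2)
    f(j=1)
    -> return 1
  -> return 2
-> return 6

Final answer: 6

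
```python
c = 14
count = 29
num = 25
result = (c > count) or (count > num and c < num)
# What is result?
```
Trace:
  c=14
  c=14, count=29
  c=14, count=29, num=25
  c=14, count=29, num=25, result=True

Final answer: True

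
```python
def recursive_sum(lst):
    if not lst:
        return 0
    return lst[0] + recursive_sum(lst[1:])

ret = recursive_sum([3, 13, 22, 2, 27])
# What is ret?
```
Call trace:
recursive_sum(lst=[3, 13, 22, 2, 27])
  recursive_sum(lst=[13, 22, 2, 27])
    recursive_sum(lst=[22, 2, 27])
      recursive_sum(lst=[2, 27])
        recursive_sum(lst=[27])
          recursive_sum(lst=[])
          -> return 0
        -> return 27
      -> return 29
    -> return 51
  -> return 64
-> return 67

Final answer: 67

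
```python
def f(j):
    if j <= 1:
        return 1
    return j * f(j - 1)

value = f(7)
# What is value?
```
Call trace:
f(j=7)
  f(j=6)
    f(j=5)
      f(j=4)
        f(j=3)
          f(j=2)
            f(j=1)
            -> return 1
          -> return 2
        -> return 6
      -> return 24
    -> return 120
  -> return 720
-> return 5040

Final answer: 5040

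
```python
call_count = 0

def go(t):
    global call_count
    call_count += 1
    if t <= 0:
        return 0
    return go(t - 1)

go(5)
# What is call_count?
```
Call trace:
go(t=5)
  go(t=4)
    go(t=3)
      go(t=2)
        go(t=1)
          go(t=0)
          -> return 0
        -> return 0
      -> return 0
    -> return 0
  -> return 0
-> return 0

call_count is incremented once per call. go is entered once for each t = 5, 4, 3, 2, 1, 0 (the t <= 0 call returns without recursing), i.e. 5 + 1 calls.
call_count = 6

Final answer: 6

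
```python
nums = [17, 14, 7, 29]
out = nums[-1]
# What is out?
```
Trace:
  nums=[17, 14, 7, 29]
  nums=[17, 14, 7, 29], out=29

Final answer: 29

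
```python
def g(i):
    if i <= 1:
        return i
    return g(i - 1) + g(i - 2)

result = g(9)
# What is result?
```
Call trace (a repeated sub-call is expanded the first time; later identical calls just restate its return value):
g(i=9)
  g(i=8)
    g(i=7)
      g(i=6)
        g(i=5)
          g(i=4)
            g(i=3)
              g(i=2)
                g(i=1)
                -> return 1
                g(i=0)
                -> return 0
              -> return 1
              g(i=1)
              -> return 1
            -> return 2
            g(i=2) -> return 1  (same call as traced above)
          -> return 3
          g(i=3) -> return 2  (same call as traced above)
        -> return 5
        g(i=4) -> return 3  (same call as traced above)
      -> return 8
      g(i=5) -> return 5  (same call as traced above)
    -> return 13
    g(i=6) -> return 8  (same call as traced above)
  -> return 21
  g(i=7) -> return 13  (same call as traced above)
-> return 34

Final answer: 34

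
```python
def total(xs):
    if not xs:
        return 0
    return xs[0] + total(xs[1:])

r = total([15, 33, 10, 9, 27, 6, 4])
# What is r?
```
Call trace:
total(xs=[15, 33, 10, 9, 27, 6, 4])
  total(xs=[33, 10, 9, 27, 6, 4])
    total(xs=[10, 9, 27, 6, 4])
      total(xs=[9, 27, 6, 4])
        total(xs=[27, 6, 4])
          total(xs=[6, 4])
            total(xs=[4])
              total(xs=[])
              -> return 0
            -> return 4
          -> return 10
        -> return 37
      -> return 46
    -> return 56
  -> return 89
-> return 104

Final answer: 104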